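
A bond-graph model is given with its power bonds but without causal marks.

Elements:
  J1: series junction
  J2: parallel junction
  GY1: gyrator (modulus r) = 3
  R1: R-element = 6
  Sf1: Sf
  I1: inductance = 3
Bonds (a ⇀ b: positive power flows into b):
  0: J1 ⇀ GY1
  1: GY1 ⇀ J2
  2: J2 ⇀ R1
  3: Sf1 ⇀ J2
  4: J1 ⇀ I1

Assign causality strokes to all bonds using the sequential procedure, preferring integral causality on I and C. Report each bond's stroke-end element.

b0 stroke→J1
b1 stroke→J2
b2 stroke→R1
b3 stroke→Sf1
b4 stroke→I1

β3 stroke at Sf1  (Sf1: flow source, stroke at near end)
β4 stroke at I1  (I1: I, integral causality)
β0 stroke at J1  (common-f at J1 fixed by 4)
β1 stroke at J2  (GY GY1: same side as bond 0)
β2 stroke at R1  (common-e at J2 fixed by 1)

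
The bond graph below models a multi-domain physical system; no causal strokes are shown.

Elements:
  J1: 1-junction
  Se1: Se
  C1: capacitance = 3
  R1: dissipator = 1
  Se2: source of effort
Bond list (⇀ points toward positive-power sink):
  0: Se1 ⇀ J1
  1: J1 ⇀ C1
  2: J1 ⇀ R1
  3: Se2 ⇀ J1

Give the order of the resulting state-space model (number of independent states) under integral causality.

1  (C1 all integral)

bond 0 →J1  (Se1 (Se) sets effort on bond)
bond 3 →J1  (Se2 fixes effort; stroke away)
bond 1 →J1  (C1 integral (e out))
bond 2 →R1  (only one flow-in slot at J1)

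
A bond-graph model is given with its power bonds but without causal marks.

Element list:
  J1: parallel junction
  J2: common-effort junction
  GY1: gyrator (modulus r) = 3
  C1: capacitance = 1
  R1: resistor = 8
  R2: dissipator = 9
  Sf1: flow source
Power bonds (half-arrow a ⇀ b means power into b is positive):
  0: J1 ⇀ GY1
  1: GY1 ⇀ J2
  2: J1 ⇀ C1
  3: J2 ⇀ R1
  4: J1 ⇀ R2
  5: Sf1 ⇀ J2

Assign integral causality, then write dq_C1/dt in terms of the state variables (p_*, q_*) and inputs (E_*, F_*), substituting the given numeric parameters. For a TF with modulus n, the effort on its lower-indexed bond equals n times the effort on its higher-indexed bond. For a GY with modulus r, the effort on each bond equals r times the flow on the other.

dq_C1/dt = -8*F_Sf1/3 - q_C1

β5 stroke at Sf1  (Sf1 fixes flow; stroke at Sf1)
β2 stroke at J1  (prefer integral on C1)
β0 stroke at GY1  (0-jn J1 has e-setter on 2)
β4 stroke at R2  (J1 effort already set via bond 2)
β1 stroke at GY1  (GY1: gyrator matches bond 0)
β3 stroke at J2  (J2 needs exactly one e-in)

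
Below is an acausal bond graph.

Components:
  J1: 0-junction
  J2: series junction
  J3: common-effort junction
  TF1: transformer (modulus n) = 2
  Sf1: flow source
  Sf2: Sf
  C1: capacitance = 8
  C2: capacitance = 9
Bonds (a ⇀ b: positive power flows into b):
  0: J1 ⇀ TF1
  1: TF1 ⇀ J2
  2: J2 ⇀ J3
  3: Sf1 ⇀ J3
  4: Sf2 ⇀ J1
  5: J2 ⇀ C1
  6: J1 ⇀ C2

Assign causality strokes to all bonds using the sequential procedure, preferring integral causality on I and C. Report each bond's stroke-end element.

bond 0 stroke→TF1
bond 1 stroke→J2
bond 2 stroke→J3
bond 3 stroke→Sf1
bond 4 stroke→Sf2
bond 5 stroke→J2
bond 6 stroke→J1

#3 →Sf1  (Sf1: flow source, stroke at near end)
#4 →Sf2  (Sf2: flow source, stroke at near end)
#2 →J3  (J3 needs exactly one e-in)
#1 →J2  (1-jn J2 has f-setter on 2)
#5 →J2  (J2: bond 2 brought flow, rest push out)
#0 →TF1  (through TF1, causality passes straight; one stroke at TF1)
#6 →J1  (J1: last free bond brings effort in)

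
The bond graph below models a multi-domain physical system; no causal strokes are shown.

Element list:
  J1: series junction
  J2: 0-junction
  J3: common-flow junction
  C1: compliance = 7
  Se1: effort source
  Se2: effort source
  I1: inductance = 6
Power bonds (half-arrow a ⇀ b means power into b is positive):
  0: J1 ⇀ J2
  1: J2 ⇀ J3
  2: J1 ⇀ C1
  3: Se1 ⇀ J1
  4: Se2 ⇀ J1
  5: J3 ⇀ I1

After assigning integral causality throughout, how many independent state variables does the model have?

#3 →J1  (Se1 fixes effort; stroke away)
#4 →J1  (Se2: effort source, stroke at far end)
#2 →J1  (prefer integral on C1)
#0 →J2  (only one flow-in slot at J1)
#1 →J3  (J2: bond 0 brought effort, rest push out)
#5 →I1  (J3: last free bond brings flow in)

2  (C1, I1 all integral)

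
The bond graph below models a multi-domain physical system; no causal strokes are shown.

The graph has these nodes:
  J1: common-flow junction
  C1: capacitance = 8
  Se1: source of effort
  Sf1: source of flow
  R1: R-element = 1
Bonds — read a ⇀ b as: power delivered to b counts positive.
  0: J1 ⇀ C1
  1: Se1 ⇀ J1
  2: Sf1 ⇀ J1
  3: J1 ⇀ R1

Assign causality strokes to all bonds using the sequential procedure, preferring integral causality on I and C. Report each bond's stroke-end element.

#0 stroke at J1
#1 stroke at J1
#2 stroke at Sf1
#3 stroke at J1

bond 1 →J1  (Se1: effort source, stroke at far end)
bond 2 →Sf1  (Sf1 fixes flow; stroke at Sf1)
bond 0 →J1  (J1: bond 2 brought flow, rest push out)
bond 3 →J1  (common-f at J1 fixed by 2)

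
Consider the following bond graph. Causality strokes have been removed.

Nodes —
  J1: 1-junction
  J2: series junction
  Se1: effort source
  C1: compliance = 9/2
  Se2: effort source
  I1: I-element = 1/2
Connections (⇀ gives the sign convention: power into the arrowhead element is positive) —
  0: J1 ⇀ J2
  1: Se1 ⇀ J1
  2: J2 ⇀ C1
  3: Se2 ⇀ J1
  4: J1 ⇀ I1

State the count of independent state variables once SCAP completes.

2  (C1, I1 all integral)

#1 stroke at J1  (source Se1 imposes e)
#3 stroke at J1  (source Se2 imposes e)
#2 stroke at J2  (C1 integral (e out))
#0 stroke at J1  (only one flow-in slot at J2)
#4 stroke at I1  (J1: last free bond brings flow in)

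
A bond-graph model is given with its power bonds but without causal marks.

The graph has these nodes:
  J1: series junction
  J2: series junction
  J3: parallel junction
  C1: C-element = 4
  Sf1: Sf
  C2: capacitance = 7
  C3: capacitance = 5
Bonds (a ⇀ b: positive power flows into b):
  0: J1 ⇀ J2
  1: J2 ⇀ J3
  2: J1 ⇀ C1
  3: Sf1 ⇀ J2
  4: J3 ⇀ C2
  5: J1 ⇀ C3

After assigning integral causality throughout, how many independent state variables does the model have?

3  (C1, C2, C3 all integral)

#3 |Sf1  (Sf1 (Sf) sets flow on bond)
#0 |J2  (J2 flow already set via bond 3)
#1 |J2  (J2: bond 3 brought flow, rest push out)
#4 |J3  (J3 needs exactly one e-in)
#2 |J1  (J1: bond 0 brought flow, rest push out)
#5 |J1  (J1 flow already set via bond 0)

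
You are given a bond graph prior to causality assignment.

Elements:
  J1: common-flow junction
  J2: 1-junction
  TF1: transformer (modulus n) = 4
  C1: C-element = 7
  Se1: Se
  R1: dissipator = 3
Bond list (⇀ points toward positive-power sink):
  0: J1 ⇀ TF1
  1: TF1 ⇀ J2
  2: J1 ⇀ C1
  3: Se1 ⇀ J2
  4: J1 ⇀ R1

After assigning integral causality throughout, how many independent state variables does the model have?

b3 |J2  (Se1 fixes effort; stroke away)
b1 |TF1  (J2: last free bond brings flow in)
b0 |J1  (through TF1, causality passes straight; one stroke at TF1)
b2 |J1  (C1 outputs effort q/C1)
b4 |R1  (closing 1-jn rule on J1)

1  (C1 all integral)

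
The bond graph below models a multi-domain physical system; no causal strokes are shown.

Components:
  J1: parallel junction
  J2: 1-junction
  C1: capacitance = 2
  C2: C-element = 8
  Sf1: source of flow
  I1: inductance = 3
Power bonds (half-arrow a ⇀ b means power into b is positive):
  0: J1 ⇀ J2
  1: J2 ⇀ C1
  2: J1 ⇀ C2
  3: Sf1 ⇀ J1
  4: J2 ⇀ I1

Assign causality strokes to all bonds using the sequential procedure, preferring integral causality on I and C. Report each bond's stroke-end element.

β3 stroke at Sf1  (Sf1 fixes flow; stroke at Sf1)
β1 stroke at J2  (prefer integral on C1)
β2 stroke at J1  (C2: C, integral causality)
β0 stroke at J2  (0-jn J1 has e-setter on 2)
β4 stroke at I1  (J2: last free bond brings flow in)

β0 |J2
β1 |J2
β2 |J1
β3 |Sf1
β4 |I1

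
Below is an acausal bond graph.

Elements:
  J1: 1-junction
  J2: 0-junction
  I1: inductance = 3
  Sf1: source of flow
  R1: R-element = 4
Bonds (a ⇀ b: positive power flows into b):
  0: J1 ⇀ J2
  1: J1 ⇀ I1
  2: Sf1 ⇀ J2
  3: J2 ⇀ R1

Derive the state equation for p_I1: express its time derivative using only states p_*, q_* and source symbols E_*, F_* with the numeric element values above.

dp_I1/dt = -4*F_Sf1 - 4*p_I1/3

β2 stroke at Sf1  (Sf1 (Sf) sets flow on bond)
β1 stroke at I1  (I1 integral (f out))
β0 stroke at J1  (common-f at J1 fixed by 1)
β3 stroke at J2  (J2 needs exactly one e-in)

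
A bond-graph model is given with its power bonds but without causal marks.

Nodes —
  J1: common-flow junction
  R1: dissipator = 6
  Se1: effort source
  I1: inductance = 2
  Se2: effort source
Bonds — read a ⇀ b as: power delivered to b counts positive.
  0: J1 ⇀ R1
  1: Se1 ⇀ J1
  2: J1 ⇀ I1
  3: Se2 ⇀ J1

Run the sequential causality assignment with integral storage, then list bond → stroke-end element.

b1 stroke→J1  (source Se1 imposes e)
b3 stroke→J1  (Se2: effort source, stroke at far end)
b2 stroke→I1  (prefer integral on I1)
b0 stroke→J1  (J1: bond 2 brought flow, rest push out)

bond 0 stroke→J1
bond 1 stroke→J1
bond 2 stroke→I1
bond 3 stroke→J1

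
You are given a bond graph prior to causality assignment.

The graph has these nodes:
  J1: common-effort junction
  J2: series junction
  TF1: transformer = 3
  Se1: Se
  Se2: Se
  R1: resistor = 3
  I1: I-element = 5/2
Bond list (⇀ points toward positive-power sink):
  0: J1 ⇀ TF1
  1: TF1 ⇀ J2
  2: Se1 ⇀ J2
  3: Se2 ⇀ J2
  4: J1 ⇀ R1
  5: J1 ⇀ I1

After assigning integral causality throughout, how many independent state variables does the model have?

bond 2 |J2  (Se1: effort source, stroke at far end)
bond 3 |J2  (Se2 (Se) sets effort on bond)
bond 1 |TF1  (closing 1-jn rule on J2)
bond 0 |J1  (TF1 one-in-one-out from 1)
bond 4 |R1  (0-jn J1 has e-setter on 0)
bond 5 |I1  (0-jn J1 has e-setter on 0)

1  (I1 all integral)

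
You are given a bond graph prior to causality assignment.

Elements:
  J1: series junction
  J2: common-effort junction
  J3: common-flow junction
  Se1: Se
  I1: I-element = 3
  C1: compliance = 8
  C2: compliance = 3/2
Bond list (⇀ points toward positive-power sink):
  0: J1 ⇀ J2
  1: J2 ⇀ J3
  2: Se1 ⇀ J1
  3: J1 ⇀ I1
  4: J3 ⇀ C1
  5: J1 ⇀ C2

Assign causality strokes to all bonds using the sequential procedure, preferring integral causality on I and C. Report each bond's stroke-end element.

b0 |J1
b1 |J2
b2 |J1
b3 |I1
b4 |J3
b5 |J1

b2 |J1  (Se1 (Se) sets effort on bond)
b3 |I1  (I1 outputs flow p/I1)
b0 |J1  (J1 flow already set via bond 3)
b5 |J1  (1-jn J1 has f-setter on 3)
b1 |J2  (closing 0-jn rule on J2)
b4 |J3  (1-jn J3 has f-setter on 1)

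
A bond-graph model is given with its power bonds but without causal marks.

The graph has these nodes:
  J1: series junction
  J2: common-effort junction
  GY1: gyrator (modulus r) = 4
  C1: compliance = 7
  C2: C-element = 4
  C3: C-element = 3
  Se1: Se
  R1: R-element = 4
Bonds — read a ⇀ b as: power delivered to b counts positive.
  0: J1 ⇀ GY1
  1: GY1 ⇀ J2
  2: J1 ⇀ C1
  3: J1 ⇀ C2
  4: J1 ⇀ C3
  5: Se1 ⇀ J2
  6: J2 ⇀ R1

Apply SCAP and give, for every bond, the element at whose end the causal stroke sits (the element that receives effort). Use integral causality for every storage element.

bond 5 stroke at J2  (Se1: effort source, stroke at far end)
bond 1 stroke at GY1  (J2: bond 5 brought effort, rest push out)
bond 6 stroke at R1  (J2 effort already set via bond 5)
bond 0 stroke at GY1  (through GY1, causality inverts; strokes same side of GY1)
bond 2 stroke at J1  (J1 flow already set via bond 0)
bond 3 stroke at J1  (J1 flow already set via bond 0)
bond 4 stroke at J1  (J1: bond 0 brought flow, rest push out)

b0 →GY1
b1 →GY1
b2 →J1
b3 →J1
b4 →J1
b5 →J2
b6 →R1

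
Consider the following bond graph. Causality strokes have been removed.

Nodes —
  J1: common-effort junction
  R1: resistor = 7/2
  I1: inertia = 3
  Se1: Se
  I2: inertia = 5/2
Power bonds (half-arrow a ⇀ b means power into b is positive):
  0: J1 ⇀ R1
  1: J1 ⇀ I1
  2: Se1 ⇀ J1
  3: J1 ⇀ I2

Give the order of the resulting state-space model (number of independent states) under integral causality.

β2 →J1  (Se1: effort source, stroke at far end)
β0 →R1  (J1 effort already set via bond 2)
β1 →I1  (J1 effort already set via bond 2)
β3 →I2  (J1: bond 2 brought effort, rest push out)

2  (I1, I2 all integral)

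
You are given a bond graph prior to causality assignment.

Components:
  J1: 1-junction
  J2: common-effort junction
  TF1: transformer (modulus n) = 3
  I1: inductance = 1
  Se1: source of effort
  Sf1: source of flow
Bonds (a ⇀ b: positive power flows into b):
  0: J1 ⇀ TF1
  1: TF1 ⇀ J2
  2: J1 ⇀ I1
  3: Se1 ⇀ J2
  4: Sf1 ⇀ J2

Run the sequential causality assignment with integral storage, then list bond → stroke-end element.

β0 stroke→J1
β1 stroke→TF1
β2 stroke→I1
β3 stroke→J2
β4 stroke→Sf1

b3 |J2  (Se1 fixes effort; stroke away)
b4 |Sf1  (Sf1 fixes flow; stroke at Sf1)
b1 |TF1  (J2 effort already set via bond 3)
b0 |J1  (TF TF1: opposite of bond 1)
b2 |I1  (J1: last free bond brings flow in)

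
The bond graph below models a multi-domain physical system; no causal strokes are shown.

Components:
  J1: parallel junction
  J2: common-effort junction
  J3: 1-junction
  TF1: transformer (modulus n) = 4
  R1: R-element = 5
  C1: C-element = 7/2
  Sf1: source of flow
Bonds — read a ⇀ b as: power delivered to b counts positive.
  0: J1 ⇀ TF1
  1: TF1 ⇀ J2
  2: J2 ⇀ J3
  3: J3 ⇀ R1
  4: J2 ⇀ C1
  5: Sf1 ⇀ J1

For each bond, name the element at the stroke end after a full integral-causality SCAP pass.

#5 stroke→Sf1  (Sf1 fixes flow; stroke at Sf1)
#0 stroke→J1  (J1: last free bond brings effort in)
#1 stroke→TF1  (through TF1, causality passes straight; one stroke at TF1)
#4 stroke→J2  (C1 outputs effort q/C1)
#2 stroke→J3  (common-e at J2 fixed by 4)
#3 stroke→R1  (J3 needs exactly one f-in)

β0 |J1
β1 |TF1
β2 |J3
β3 |R1
β4 |J2
β5 |Sf1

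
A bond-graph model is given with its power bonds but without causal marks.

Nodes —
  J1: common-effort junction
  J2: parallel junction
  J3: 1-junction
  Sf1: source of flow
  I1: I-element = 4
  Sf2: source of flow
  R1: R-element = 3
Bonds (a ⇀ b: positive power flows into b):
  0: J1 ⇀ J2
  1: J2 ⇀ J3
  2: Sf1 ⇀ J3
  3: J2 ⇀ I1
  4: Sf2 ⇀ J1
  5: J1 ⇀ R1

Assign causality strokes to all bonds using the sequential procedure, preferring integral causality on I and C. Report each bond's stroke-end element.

β2 stroke→Sf1  (Sf1: flow source, stroke at near end)
β4 stroke→Sf2  (Sf2 (Sf) sets flow on bond)
β1 stroke→J3  (J3 flow already set via bond 2)
β3 stroke→I1  (prefer integral on I1)
β0 stroke→J2  (J2 needs exactly one e-in)
β5 stroke→J1  (J1: last free bond brings effort in)

b0 stroke→J2
b1 stroke→J3
b2 stroke→Sf1
b3 stroke→I1
b4 stroke→Sf2
b5 stroke→J1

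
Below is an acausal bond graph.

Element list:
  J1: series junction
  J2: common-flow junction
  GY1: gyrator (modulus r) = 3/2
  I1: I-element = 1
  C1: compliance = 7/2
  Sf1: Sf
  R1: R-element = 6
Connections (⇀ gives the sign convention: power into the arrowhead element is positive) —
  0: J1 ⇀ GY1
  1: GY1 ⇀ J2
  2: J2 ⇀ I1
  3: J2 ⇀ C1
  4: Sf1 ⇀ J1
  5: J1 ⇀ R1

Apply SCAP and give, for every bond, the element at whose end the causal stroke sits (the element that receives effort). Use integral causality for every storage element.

β0 |J1
β1 |J2
β2 |I1
β3 |J2
β4 |Sf1
β5 |J1

#4 →Sf1  (source Sf1 imposes f)
#0 →J1  (J1: bond 4 brought flow, rest push out)
#5 →J1  (1-jn J1 has f-setter on 4)
#1 →J2  (GY1 both-in/both-out from 0)
#2 →I1  (I1: I, integral causality)
#3 →J2  (J2: bond 2 brought flow, rest push out)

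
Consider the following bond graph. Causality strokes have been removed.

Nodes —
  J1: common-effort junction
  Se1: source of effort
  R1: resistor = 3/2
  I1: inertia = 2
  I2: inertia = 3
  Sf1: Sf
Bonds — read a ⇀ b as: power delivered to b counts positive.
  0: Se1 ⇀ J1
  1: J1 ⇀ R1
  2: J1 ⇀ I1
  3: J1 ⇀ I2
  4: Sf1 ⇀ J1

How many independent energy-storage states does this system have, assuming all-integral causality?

2  (I1, I2 all integral)

β0 stroke→J1  (Se1: effort source, stroke at far end)
β4 stroke→Sf1  (Sf1: flow source, stroke at near end)
β1 stroke→R1  (J1 effort already set via bond 0)
β2 stroke→I1  (J1: bond 0 brought effort, rest push out)
β3 stroke→I2  (J1 effort already set via bond 0)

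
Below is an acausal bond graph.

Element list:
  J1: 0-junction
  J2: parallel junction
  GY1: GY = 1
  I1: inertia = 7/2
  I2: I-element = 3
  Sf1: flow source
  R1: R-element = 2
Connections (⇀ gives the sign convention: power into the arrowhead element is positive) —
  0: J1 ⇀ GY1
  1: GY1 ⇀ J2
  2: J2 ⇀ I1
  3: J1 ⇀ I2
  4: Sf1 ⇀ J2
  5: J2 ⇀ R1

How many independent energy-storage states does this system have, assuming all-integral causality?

2  (I1, I2 all integral)

bond 4 stroke at Sf1  (Sf1 (Sf) sets flow on bond)
bond 2 stroke at I1  (I1 outputs flow p/I1)
bond 3 stroke at I2  (prefer integral on I2)
bond 0 stroke at J1  (J1: last free bond brings effort in)
bond 1 stroke at J2  (through GY1, causality inverts; strokes same side of GY1)
bond 5 stroke at R1  (J2 effort already set via bond 1)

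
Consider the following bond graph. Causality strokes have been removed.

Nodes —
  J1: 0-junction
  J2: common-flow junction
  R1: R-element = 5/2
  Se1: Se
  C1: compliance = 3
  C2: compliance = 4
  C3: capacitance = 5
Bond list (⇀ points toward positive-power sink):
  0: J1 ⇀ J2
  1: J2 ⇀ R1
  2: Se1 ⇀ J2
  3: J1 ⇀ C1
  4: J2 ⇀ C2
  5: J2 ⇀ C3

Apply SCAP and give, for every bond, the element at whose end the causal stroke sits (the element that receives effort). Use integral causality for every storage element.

bond 0 →J2
bond 1 →R1
bond 2 →J2
bond 3 →J1
bond 4 →J2
bond 5 →J2

b2 stroke at J2  (Se1 fixes effort; stroke away)
b3 stroke at J1  (C1: C, integral causality)
b0 stroke at J2  (J1 effort already set via bond 3)
b4 stroke at J2  (prefer integral on C2)
b5 stroke at J2  (C3 integral (e out))
b1 stroke at R1  (J2 needs exactly one f-in)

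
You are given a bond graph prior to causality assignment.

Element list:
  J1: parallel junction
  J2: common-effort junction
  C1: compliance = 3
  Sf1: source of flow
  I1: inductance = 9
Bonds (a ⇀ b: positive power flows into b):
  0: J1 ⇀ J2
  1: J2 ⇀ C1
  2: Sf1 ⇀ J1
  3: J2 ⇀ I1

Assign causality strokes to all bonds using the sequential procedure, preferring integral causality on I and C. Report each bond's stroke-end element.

#0 stroke at J1
#1 stroke at J2
#2 stroke at Sf1
#3 stroke at I1

#2 |Sf1  (Sf1 (Sf) sets flow on bond)
#0 |J1  (J1: last free bond brings effort in)
#1 |J2  (C1 outputs effort q/C1)
#3 |I1  (0-jn J2 has e-setter on 1)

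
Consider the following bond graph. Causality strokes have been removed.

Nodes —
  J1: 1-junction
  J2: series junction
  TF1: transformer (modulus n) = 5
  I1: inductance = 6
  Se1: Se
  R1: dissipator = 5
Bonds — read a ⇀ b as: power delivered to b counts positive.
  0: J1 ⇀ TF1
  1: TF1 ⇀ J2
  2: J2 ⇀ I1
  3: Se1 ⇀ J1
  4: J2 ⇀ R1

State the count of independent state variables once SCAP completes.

1  (I1 all integral)

b3 →J1  (source Se1 imposes e)
b0 →TF1  (J1 needs exactly one f-in)
b1 →J2  (through TF1, causality passes straight; one stroke at TF1)
b2 →I1  (I1 integral (f out))
b4 →J2  (J2: bond 2 brought flow, rest push out)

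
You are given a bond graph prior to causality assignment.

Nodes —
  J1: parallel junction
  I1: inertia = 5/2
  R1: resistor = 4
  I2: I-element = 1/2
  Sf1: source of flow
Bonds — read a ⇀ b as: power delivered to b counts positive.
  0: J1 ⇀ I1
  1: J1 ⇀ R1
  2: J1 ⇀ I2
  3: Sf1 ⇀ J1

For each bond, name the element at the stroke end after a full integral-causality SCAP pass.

b3 stroke at Sf1  (source Sf1 imposes f)
b0 stroke at I1  (I1: I, integral causality)
b2 stroke at I2  (I2: I, integral causality)
b1 stroke at J1  (J1: last free bond brings effort in)

#0 →I1
#1 →J1
#2 →I2
#3 →Sf1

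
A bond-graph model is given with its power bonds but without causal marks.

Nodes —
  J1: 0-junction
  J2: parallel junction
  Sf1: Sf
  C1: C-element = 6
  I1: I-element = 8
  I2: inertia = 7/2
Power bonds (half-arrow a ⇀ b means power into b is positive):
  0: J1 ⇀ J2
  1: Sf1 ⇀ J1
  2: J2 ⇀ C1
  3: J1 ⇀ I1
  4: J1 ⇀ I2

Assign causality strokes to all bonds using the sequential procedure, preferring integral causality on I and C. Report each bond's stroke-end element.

b0 →J1
b1 →Sf1
b2 →J2
b3 →I1
b4 →I2

β1 →Sf1  (Sf1: flow source, stroke at near end)
β2 →J2  (C1 outputs effort q/C1)
β0 →J1  (common-e at J2 fixed by 2)
β3 →I1  (J1: bond 0 brought effort, rest push out)
β4 →I2  (J1 effort already set via bond 0)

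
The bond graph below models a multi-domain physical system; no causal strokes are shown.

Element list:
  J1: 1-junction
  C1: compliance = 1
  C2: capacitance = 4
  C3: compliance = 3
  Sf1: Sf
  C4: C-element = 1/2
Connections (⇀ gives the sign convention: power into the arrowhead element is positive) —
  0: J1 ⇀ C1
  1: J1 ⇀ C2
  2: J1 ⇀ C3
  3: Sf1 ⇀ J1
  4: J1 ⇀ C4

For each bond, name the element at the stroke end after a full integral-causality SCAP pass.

b0 →J1
b1 →J1
b2 →J1
b3 →Sf1
b4 →J1

#3 →Sf1  (Sf1 fixes flow; stroke at Sf1)
#0 →J1  (J1 flow already set via bond 3)
#1 →J1  (common-f at J1 fixed by 3)
#2 →J1  (J1: bond 3 brought flow, rest push out)
#4 →J1  (J1 flow already set via bond 3)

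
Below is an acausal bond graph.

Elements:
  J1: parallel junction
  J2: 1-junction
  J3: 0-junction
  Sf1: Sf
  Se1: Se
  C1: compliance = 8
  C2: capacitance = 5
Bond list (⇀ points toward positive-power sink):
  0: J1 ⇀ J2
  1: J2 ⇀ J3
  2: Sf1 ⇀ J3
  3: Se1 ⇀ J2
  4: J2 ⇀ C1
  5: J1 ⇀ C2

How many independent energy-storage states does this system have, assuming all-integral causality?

#2 stroke→Sf1  (Sf1: flow source, stroke at near end)
#3 stroke→J2  (Se1 fixes effort; stroke away)
#1 stroke→J3  (closing 0-jn rule on J3)
#0 stroke→J2  (1-jn J2 has f-setter on 1)
#4 stroke→J2  (J2 flow already set via bond 1)
#5 stroke→J1  (J1 needs exactly one e-in)

2  (C1, C2 all integral)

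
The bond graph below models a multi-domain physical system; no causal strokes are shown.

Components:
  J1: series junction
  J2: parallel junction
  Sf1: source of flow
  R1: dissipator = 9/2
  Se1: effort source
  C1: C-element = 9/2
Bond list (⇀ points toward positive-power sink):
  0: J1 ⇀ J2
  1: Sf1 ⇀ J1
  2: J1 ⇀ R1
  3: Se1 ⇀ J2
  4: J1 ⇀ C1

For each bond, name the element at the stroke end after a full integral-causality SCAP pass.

#0 →J1
#1 →Sf1
#2 →J1
#3 →J2
#4 →J1

bond 1 |Sf1  (Sf1 fixes flow; stroke at Sf1)
bond 3 |J2  (Se1 fixes effort; stroke away)
bond 0 |J1  (J1 flow already set via bond 1)
bond 2 |J1  (1-jn J1 has f-setter on 1)
bond 4 |J1  (1-jn J1 has f-setter on 1)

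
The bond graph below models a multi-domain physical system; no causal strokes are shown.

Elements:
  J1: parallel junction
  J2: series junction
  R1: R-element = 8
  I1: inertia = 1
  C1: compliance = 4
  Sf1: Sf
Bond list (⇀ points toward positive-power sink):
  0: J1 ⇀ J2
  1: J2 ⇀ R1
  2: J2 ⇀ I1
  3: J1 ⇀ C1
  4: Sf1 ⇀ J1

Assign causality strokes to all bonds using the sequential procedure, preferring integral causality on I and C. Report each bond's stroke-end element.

β0 →J2
β1 →J2
β2 →I1
β3 →J1
β4 →Sf1

#4 |Sf1  (Sf1: flow source, stroke at near end)
#2 |I1  (prefer integral on I1)
#0 |J2  (1-jn J2 has f-setter on 2)
#1 |J2  (J2: bond 2 brought flow, rest push out)
#3 |J1  (only one effort-in slot at J1)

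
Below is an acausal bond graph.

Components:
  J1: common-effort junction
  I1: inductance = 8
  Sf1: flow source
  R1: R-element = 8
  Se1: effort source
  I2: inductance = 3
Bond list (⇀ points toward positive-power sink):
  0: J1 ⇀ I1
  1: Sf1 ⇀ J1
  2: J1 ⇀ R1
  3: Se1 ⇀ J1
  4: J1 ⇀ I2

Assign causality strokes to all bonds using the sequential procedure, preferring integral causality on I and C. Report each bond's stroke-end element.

bond 1 stroke→Sf1  (Sf1: flow source, stroke at near end)
bond 3 stroke→J1  (Se1: effort source, stroke at far end)
bond 0 stroke→I1  (0-jn J1 has e-setter on 3)
bond 2 stroke→R1  (J1 effort already set via bond 3)
bond 4 stroke→I2  (J1: bond 3 brought effort, rest push out)

#0 stroke→I1
#1 stroke→Sf1
#2 stroke→R1
#3 stroke→J1
#4 stroke→I2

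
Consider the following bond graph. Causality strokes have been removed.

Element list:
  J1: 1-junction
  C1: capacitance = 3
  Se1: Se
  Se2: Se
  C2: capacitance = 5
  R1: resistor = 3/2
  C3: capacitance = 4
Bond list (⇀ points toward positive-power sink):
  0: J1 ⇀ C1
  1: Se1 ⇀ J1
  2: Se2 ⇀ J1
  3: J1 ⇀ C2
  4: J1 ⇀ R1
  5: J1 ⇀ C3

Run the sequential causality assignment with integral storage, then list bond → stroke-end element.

b1 stroke→J1  (Se1: effort source, stroke at far end)
b2 stroke→J1  (source Se2 imposes e)
b0 stroke→J1  (C1: C, integral causality)
b3 stroke→J1  (C2: C, integral causality)
b5 stroke→J1  (prefer integral on C3)
b4 stroke→R1  (J1: last free bond brings flow in)

β0 →J1
β1 →J1
β2 →J1
β3 →J1
β4 →R1
β5 →J1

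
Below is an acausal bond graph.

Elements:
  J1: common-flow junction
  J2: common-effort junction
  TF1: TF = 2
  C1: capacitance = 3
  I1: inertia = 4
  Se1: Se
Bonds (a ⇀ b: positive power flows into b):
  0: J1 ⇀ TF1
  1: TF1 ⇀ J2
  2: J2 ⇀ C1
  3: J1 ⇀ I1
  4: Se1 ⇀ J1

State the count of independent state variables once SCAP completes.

2  (C1, I1 all integral)

b4 →J1  (Se1 (Se) sets effort on bond)
b2 →J2  (C1 integral (e out))
b1 →TF1  (0-jn J2 has e-setter on 2)
b0 →J1  (through TF1, causality passes straight; one stroke at TF1)
b3 →I1  (J1: last free bond brings flow in)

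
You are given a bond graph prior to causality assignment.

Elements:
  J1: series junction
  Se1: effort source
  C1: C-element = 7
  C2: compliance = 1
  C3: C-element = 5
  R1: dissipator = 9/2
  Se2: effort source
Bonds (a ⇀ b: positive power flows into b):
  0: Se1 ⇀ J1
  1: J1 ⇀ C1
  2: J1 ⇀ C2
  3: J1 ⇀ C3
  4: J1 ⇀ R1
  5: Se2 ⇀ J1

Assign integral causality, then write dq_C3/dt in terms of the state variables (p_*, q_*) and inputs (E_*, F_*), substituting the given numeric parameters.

dq_C3/dt = 2*E_Se1/9 + 2*E_Se2/9 - 2*q_C1/63 - 2*q_C2/9 - 2*q_C3/45

β0 stroke at J1  (source Se1 imposes e)
β5 stroke at J1  (Se2 (Se) sets effort on bond)
β1 stroke at J1  (C1 integral (e out))
β2 stroke at J1  (C2: C, integral causality)
β3 stroke at J1  (C3: C, integral causality)
β4 stroke at R1  (only one flow-in slot at J1)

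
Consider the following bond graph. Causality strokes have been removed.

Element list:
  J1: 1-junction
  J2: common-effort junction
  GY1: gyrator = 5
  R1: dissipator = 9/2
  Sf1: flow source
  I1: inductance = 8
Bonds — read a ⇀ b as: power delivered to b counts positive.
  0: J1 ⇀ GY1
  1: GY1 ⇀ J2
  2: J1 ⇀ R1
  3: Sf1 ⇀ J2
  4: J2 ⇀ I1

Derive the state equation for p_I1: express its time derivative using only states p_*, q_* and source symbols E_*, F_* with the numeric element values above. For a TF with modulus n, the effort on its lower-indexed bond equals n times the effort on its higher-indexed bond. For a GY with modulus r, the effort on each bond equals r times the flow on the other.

b3 →Sf1  (source Sf1 imposes f)
b4 →I1  (I1: I, integral causality)
b1 →J2  (closing 0-jn rule on J2)
b0 →J1  (through GY1, causality inverts; strokes same side of GY1)
b2 →R1  (J1 needs exactly one f-in)

dp_I1/dt = 50*F_Sf1/9 - 25*p_I1/36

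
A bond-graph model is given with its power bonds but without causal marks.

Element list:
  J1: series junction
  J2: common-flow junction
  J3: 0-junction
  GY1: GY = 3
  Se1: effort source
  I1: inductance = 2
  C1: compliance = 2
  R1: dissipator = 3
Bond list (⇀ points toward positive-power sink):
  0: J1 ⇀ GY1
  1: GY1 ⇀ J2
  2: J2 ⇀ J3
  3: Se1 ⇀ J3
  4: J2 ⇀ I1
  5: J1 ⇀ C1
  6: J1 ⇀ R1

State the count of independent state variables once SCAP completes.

2  (C1, I1 all integral)

bond 3 →J3  (source Se1 imposes e)
bond 2 →J2  (0-jn J3 has e-setter on 3)
bond 4 →I1  (I1 integral (f out))
bond 1 →J2  (J2: bond 4 brought flow, rest push out)
bond 0 →J1  (GY1 both-in/both-out from 1)
bond 5 →J1  (C1 outputs effort q/C1)
bond 6 →R1  (only one flow-in slot at J1)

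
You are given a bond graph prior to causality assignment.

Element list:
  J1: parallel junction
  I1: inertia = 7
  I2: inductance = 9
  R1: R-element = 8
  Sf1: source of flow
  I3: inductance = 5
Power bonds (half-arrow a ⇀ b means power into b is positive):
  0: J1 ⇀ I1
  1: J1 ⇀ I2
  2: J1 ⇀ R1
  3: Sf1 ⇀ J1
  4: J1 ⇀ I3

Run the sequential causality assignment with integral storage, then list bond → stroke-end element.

#3 →Sf1  (Sf1 fixes flow; stroke at Sf1)
#0 →I1  (I1: I, integral causality)
#1 →I2  (prefer integral on I2)
#4 →I3  (prefer integral on I3)
#2 →J1  (closing 0-jn rule on J1)

bond 0 stroke→I1
bond 1 stroke→I2
bond 2 stroke→J1
bond 3 stroke→Sf1
bond 4 stroke→I3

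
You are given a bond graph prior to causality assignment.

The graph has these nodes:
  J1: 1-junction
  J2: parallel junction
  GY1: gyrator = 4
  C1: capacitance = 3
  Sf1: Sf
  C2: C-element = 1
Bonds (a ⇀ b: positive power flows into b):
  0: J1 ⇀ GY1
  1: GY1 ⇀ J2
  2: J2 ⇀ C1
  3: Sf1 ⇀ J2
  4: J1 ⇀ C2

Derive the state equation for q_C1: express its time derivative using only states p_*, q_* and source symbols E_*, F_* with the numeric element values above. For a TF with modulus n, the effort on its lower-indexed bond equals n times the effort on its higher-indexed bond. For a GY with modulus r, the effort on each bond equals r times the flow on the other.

b3 stroke→Sf1  (Sf1: flow source, stroke at near end)
b2 stroke→J2  (C1 outputs effort q/C1)
b1 stroke→GY1  (common-e at J2 fixed by 2)
b0 stroke→GY1  (GY1 both-in/both-out from 1)
b4 stroke→J1  (J1 flow already set via bond 0)

dq_C1/dt = F_Sf1 - q_C2/4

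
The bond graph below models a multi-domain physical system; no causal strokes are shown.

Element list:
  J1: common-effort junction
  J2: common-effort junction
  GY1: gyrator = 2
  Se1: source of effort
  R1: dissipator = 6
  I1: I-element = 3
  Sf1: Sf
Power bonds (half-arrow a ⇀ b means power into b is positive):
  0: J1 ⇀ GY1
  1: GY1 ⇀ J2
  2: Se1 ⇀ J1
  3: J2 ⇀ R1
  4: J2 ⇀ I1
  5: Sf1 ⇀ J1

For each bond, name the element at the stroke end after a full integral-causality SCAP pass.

β0 |GY1
β1 |GY1
β2 |J1
β3 |J2
β4 |I1
β5 |Sf1

β2 →J1  (source Se1 imposes e)
β5 →Sf1  (source Sf1 imposes f)
β0 →GY1  (J1 effort already set via bond 2)
β1 →GY1  (GY1 both-in/both-out from 0)
β4 →I1  (I1: I, integral causality)
β3 →J2  (only one effort-in slot at J2)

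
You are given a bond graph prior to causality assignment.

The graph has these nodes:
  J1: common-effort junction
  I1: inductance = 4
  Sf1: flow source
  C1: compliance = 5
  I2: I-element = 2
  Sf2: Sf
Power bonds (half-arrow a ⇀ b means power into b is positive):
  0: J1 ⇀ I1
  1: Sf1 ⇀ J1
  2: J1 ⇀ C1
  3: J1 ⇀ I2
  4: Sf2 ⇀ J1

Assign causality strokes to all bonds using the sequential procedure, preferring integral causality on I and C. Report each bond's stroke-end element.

b0 →I1
b1 →Sf1
b2 →J1
b3 →I2
b4 →Sf2

#1 stroke at Sf1  (source Sf1 imposes f)
#4 stroke at Sf2  (Sf2 fixes flow; stroke at Sf2)
#0 stroke at I1  (I1 outputs flow p/I1)
#2 stroke at J1  (prefer integral on C1)
#3 stroke at I2  (J1 effort already set via bond 2)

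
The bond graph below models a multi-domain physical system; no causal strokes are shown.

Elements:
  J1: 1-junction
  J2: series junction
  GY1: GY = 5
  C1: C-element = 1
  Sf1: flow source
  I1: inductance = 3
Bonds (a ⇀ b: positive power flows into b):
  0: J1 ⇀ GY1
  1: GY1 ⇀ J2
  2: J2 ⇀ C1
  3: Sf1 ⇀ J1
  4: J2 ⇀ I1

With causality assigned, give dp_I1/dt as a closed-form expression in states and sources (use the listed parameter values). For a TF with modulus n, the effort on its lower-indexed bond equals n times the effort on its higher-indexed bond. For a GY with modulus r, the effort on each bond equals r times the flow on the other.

b3 →Sf1  (Sf1 (Sf) sets flow on bond)
b0 →J1  (common-f at J1 fixed by 3)
b1 →J2  (GY1 both-in/both-out from 0)
b2 →J2  (prefer integral on C1)
b4 →I1  (closing 1-jn rule on J2)

dp_I1/dt = 5*F_Sf1 - q_C1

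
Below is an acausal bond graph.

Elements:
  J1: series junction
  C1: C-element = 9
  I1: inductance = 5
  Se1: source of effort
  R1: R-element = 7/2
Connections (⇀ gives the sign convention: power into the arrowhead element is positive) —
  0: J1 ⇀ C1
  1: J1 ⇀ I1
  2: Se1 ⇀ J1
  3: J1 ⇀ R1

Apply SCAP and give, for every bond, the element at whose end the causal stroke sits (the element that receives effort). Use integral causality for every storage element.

#0 stroke at J1
#1 stroke at I1
#2 stroke at J1
#3 stroke at J1

b2 stroke→J1  (Se1 fixes effort; stroke away)
b0 stroke→J1  (C1 integral (e out))
b1 stroke→I1  (prefer integral on I1)
b3 stroke→J1  (1-jn J1 has f-setter on 1)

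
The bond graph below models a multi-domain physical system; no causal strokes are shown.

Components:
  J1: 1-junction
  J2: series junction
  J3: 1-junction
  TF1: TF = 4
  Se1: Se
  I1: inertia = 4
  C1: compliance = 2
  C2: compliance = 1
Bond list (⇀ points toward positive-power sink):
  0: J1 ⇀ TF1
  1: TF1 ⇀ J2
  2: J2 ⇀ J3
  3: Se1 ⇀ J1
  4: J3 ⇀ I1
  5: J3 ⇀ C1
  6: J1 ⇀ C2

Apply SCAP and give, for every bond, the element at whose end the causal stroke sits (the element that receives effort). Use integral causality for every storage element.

bond 3 stroke→J1  (source Se1 imposes e)
bond 4 stroke→I1  (prefer integral on I1)
bond 2 stroke→J3  (J3 flow already set via bond 4)
bond 5 stroke→J3  (J3: bond 4 brought flow, rest push out)
bond 1 stroke→J2  (1-jn J2 has f-setter on 2)
bond 0 stroke→TF1  (TF1: transformer flips bond 1)
bond 6 stroke→J1  (J1: bond 0 brought flow, rest push out)

β0 stroke at TF1
β1 stroke at J2
β2 stroke at J3
β3 stroke at J1
β4 stroke at I1
β5 stroke at J3
β6 stroke at J1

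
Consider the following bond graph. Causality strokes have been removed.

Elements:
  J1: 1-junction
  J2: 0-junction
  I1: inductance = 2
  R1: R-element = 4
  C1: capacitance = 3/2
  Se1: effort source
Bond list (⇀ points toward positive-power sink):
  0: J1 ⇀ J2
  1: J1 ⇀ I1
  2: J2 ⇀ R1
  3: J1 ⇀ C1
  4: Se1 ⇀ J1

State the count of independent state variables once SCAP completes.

2  (C1, I1 all integral)

β4 |J1  (Se1: effort source, stroke at far end)
β1 |I1  (prefer integral on I1)
β0 |J1  (common-f at J1 fixed by 1)
β3 |J1  (J1 flow already set via bond 1)
β2 |J2  (closing 0-jn rule on J2)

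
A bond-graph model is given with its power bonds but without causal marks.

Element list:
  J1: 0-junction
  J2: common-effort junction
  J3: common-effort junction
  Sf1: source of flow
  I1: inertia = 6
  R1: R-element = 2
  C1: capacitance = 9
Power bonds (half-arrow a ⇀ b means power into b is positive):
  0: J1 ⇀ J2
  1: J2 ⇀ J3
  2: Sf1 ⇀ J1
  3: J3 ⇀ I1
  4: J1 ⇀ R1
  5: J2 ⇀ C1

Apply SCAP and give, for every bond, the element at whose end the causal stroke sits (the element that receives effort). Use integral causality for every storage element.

#0 |J1
#1 |J3
#2 |Sf1
#3 |I1
#4 |R1
#5 |J2

bond 2 →Sf1  (Sf1 fixes flow; stroke at Sf1)
bond 3 →I1  (I1 outputs flow p/I1)
bond 1 →J3  (J3 needs exactly one e-in)
bond 5 →J2  (prefer integral on C1)
bond 0 →J1  (J2: bond 5 brought effort, rest push out)
bond 4 →R1  (0-jn J1 has e-setter on 0)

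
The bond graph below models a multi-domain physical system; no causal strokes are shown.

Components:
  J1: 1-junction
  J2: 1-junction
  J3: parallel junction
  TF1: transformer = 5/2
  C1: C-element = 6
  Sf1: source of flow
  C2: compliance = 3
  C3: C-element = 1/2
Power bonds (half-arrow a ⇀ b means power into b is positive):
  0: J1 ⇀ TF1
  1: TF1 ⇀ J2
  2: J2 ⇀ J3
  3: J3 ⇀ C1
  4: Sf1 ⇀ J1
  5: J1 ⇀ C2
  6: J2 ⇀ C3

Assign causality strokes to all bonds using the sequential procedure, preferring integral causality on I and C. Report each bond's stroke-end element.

bond 4 stroke at Sf1  (Sf1: flow source, stroke at near end)
bond 0 stroke at J1  (common-f at J1 fixed by 4)
bond 5 stroke at J1  (J1: bond 4 brought flow, rest push out)
bond 1 stroke at TF1  (TF TF1: opposite of bond 0)
bond 2 stroke at J2  (J2 flow already set via bond 1)
bond 6 stroke at J2  (common-f at J2 fixed by 1)
bond 3 stroke at J3  (J3 needs exactly one e-in)

b0 →J1
b1 →TF1
b2 →J2
b3 →J3
b4 →Sf1
b5 →J1
b6 →J2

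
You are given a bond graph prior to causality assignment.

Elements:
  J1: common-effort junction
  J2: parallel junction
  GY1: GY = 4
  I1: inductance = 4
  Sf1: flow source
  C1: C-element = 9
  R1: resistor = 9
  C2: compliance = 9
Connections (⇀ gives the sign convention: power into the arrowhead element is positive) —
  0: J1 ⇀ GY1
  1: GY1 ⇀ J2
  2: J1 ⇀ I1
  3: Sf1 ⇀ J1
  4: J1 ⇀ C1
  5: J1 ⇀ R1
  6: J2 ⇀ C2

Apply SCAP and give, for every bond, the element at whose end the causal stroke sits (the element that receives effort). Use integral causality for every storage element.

β0 |GY1
β1 |GY1
β2 |I1
β3 |Sf1
β4 |J1
β5 |R1
β6 |J2

bond 3 |Sf1  (Sf1 fixes flow; stroke at Sf1)
bond 2 |I1  (I1: I, integral causality)
bond 4 |J1  (C1 integral (e out))
bond 0 |GY1  (common-e at J1 fixed by 4)
bond 5 |R1  (J1: bond 4 brought effort, rest push out)
bond 1 |GY1  (GY1: gyrator matches bond 0)
bond 6 |J2  (J2: last free bond brings effort in)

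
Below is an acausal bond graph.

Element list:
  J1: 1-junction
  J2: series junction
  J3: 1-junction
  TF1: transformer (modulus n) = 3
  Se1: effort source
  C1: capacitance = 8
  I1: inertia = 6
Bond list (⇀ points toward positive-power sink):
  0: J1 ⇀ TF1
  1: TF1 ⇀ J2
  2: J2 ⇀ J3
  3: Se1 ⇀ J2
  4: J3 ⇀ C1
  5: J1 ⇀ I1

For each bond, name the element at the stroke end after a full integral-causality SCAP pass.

β3 |J2  (source Se1 imposes e)
β4 |J3  (prefer integral on C1)
β2 |J2  (J3 needs exactly one f-in)
β1 |TF1  (J2: last free bond brings flow in)
β0 |J1  (TF1: transformer flips bond 1)
β5 |I1  (closing 1-jn rule on J1)

b0 stroke at J1
b1 stroke at TF1
b2 stroke at J2
b3 stroke at J2
b4 stroke at J3
b5 stroke at I1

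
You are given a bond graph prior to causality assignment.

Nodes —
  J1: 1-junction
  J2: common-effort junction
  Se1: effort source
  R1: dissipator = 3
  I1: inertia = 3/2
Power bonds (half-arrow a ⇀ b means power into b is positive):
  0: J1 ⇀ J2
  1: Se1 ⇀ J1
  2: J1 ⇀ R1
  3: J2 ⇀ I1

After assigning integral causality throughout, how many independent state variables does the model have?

#1 |J1  (Se1: effort source, stroke at far end)
#3 |I1  (I1 outputs flow p/I1)
#0 |J2  (J2 needs exactly one e-in)
#2 |J1  (J1: bond 0 brought flow, rest push out)

1  (I1 all integral)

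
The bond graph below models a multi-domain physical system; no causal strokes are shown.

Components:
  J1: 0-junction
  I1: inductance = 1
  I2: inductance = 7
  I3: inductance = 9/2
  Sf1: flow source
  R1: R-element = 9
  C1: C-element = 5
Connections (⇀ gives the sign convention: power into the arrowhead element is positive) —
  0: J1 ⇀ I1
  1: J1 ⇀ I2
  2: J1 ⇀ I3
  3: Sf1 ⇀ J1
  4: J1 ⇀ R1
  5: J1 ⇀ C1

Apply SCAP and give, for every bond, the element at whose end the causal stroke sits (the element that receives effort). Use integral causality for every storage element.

bond 3 stroke→Sf1  (Sf1 fixes flow; stroke at Sf1)
bond 0 stroke→I1  (I1 outputs flow p/I1)
bond 1 stroke→I2  (I2 outputs flow p/I2)
bond 2 stroke→I3  (I3: I, integral causality)
bond 5 stroke→J1  (prefer integral on C1)
bond 4 stroke→R1  (0-jn J1 has e-setter on 5)

#0 stroke at I1
#1 stroke at I2
#2 stroke at I3
#3 stroke at Sf1
#4 stroke at R1
#5 stroke at J1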